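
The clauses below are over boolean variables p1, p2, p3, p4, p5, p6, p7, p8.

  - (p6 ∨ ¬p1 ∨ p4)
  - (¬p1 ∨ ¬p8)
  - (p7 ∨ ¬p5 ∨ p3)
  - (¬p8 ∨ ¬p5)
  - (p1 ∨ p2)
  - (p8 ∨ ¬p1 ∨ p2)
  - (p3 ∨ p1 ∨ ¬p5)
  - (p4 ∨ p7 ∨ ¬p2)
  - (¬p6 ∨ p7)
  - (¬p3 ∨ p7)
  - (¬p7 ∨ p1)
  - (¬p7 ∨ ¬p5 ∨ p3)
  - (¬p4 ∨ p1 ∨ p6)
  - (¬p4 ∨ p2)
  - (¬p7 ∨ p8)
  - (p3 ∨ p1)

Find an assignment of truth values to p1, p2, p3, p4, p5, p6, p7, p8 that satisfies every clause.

p5 occurs only negated in the remaining clauses — set p5 = False.
Branch on p1: take p1 = True.
  then p8 is forced to False.
  then p2 is forced to True.
  then p7 is forced to False.
  then p4 is forced to True.
  then p6 is forced to False.
  then p3 is forced to False.

p1=T, p2=T, p3=F, p4=T, p5=F, p6=F, p7=F, p8=F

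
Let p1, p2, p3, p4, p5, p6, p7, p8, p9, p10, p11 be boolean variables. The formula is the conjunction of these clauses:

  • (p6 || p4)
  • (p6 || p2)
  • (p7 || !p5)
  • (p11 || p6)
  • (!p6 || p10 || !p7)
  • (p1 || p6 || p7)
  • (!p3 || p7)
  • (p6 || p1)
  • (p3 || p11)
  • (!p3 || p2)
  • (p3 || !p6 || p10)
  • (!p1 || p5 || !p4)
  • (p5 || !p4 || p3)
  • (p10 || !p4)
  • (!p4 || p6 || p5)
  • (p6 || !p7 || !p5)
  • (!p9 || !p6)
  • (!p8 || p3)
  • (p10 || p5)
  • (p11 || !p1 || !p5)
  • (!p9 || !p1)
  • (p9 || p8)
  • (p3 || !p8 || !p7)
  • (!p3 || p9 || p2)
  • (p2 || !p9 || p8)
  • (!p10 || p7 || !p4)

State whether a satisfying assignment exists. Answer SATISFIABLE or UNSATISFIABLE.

Pure literal: p2 appears only positively; assign p2 = True.
Set p1 = False and propagate.
  then p6 is forced to True.
  then p9 is forced to False.
  then p8 is forced to True.
  then p3 is forced to True.
  then p7 is forced to True.
  then p10 is forced to True.
p4, p5, p11 are now unconstrained; take p4 = False, p5 = False, p11 = False.
So p1=0, p2=1, p3=1, p4=0, p5=0, p6=1, p7=1, p8=1, p9=0, p10=1, p11=0 is a satisfying assignment.

SATISFIABLE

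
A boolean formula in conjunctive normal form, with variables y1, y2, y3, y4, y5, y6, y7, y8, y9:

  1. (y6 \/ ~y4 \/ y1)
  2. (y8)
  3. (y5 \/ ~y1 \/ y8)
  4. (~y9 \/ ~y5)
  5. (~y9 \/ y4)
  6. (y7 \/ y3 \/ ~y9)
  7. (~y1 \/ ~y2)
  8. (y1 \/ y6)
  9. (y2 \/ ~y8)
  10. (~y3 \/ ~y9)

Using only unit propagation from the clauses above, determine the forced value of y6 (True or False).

True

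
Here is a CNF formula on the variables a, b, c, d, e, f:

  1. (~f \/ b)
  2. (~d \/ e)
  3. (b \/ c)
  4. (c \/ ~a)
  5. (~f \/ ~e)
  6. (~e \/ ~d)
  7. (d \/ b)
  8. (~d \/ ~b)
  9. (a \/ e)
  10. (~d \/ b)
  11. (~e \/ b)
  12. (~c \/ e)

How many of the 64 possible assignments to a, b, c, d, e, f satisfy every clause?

3

The models are:
  a=0 b=1 c=0 d=0 e=1 f=0
  a=0 b=1 c=1 d=0 e=1 f=0
  a=1 b=1 c=1 d=0 e=1 f=0
Count: 3.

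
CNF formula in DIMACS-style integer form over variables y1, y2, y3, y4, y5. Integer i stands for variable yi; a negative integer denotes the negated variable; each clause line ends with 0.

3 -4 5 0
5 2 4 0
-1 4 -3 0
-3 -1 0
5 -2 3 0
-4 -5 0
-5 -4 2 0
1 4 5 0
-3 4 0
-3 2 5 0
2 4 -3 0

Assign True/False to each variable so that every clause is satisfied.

y1=False  y2=True  y3=True  y4=True  y5=False

Try y1 = False.
Branch on y2: take y2 = True.
Branch on y3: take y3 = True.
  then y4 is forced to True.
  then y5 is forced to False.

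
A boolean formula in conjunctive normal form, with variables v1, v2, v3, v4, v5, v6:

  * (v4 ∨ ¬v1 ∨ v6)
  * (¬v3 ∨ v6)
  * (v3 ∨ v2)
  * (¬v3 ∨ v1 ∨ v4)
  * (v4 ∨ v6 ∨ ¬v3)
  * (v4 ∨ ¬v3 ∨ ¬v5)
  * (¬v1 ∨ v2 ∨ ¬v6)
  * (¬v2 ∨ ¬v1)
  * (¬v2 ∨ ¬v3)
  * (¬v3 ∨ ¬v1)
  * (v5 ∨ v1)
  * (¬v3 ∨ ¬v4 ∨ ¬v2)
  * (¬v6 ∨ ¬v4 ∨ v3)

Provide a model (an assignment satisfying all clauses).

v1=False, v2=False, v3=True, v4=True, v5=True, v6=True

Try v1 = False.
  then v5 is forced to True.
The remaining clauses are satisfied by v2 = False, v3 = True, v4 = True, v6 = True.
Every clause has at least one true literal under this assignment.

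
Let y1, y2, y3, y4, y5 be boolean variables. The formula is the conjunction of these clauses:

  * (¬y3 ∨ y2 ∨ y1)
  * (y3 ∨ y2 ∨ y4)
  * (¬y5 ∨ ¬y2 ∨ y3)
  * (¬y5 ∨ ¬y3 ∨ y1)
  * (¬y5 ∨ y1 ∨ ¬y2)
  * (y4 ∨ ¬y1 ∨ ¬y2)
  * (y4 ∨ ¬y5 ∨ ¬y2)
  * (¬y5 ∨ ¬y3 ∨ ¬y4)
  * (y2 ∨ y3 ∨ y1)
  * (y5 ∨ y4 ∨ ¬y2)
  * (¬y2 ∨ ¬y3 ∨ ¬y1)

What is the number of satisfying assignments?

8

Split on y2, then y3.
  y2=1, y3=1: remaining (y1,y4,y5) ∈ {(0,1,0)} — 1.
  y2=1, y3=0: remaining (y1,y4,y5) ∈ {(0,1,0); (1,1,0)} — 2.
  y2=0, y3=1: remaining (y1,y4,y5) ∈ {(1,0,0); (1,0,1); (1,1,0)} — 3.
  y2=0, y3=0: remaining (y1,y4,y5) ∈ {(1,1,0); (1,1,1)} — 2.
Total: 1 + 2 + 3 + 2 = 8.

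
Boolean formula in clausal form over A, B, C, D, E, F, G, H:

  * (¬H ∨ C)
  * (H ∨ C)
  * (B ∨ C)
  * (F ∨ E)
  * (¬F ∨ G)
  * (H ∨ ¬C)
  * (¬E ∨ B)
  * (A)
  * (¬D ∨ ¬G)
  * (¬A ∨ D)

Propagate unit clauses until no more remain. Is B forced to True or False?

(A) is a unit clause: A = True.
(D ∨ ¬A) with A = True leaves only D, so D = True.
From (¬D ∨ ¬G) and D = True: G = False.
In (G ∨ ¬F), G is now false; ¬F must hold, so F = False.
In (E ∨ F), F is now false; E must hold, so E = True.
In (¬E ∨ B), ¬E is now false; B must hold, so B = True.

True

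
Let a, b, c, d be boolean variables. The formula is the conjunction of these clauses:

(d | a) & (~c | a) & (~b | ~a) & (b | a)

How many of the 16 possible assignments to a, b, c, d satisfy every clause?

The models are:
  a=F b=T c=F d=T
  a=T b=F c=F d=F
  a=T b=F c=F d=T
  a=T b=F c=T d=F
  a=T b=F c=T d=T
That's 5 in total.

5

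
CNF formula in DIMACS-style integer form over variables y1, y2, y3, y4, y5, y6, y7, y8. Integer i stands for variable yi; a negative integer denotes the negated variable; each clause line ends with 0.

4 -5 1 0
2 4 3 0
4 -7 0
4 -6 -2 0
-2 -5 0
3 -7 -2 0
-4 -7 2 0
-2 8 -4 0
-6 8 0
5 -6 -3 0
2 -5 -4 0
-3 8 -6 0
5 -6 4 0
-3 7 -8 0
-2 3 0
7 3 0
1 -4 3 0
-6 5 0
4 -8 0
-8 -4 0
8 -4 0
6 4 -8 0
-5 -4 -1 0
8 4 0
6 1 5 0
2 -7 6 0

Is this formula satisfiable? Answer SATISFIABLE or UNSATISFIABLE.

UNSATISFIABLE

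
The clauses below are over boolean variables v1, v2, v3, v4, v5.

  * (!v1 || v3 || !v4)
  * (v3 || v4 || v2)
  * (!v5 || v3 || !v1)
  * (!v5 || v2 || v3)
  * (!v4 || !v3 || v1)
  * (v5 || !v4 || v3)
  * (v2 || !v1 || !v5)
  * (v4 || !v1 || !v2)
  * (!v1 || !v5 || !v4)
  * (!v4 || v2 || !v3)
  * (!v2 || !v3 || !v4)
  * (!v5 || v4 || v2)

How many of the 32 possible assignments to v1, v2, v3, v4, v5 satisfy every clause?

7

The models are:
  v1=F v2=F v3=T v4=F v5=F
  v1=F v2=T v3=F v4=F v5=F
  v1=F v2=T v3=F v4=F v5=T
  v1=F v2=T v3=F v4=T v5=T
  v1=F v2=T v3=T v4=F v5=F
  v1=F v2=T v3=T v4=F v5=T
  v1=T v2=F v3=T v4=F v5=F
That's 7 in total.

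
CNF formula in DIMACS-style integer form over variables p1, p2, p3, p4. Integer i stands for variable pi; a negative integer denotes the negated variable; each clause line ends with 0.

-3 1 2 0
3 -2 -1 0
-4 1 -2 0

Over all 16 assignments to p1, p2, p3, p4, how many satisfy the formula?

10

Case analysis on p1 and p2:
  p1=T, p2=T: remaining (p3,p4) ∈ {(T,F); (T,T)} — 2.
  p1=T, p2=F: remaining (p3,p4) ∈ {(F,F); (F,T); (T,F); (T,T)} — 4.
  p1=F, p2=T: remaining (p3,p4) ∈ {(F,F); (T,F)} — 2.
  p1=F, p2=F: remaining (p3,p4) ∈ {(F,F); (F,T)} — 2.
Total: 2 + 4 + 2 + 2 = 10.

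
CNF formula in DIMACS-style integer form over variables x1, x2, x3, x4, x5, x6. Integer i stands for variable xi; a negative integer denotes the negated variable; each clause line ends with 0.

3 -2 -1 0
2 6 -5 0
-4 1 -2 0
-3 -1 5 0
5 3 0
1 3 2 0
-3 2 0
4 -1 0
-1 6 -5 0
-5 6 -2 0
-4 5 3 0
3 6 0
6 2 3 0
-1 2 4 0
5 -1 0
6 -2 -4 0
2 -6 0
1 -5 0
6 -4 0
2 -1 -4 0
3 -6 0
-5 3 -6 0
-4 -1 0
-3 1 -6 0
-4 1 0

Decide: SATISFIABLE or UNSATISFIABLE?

SATISFIABLE

Branch on x1: take x1 = False.
  then x5 is forced to False.
  then x3 is forced to True.
  then x2 is forced to True.
  then x4 is forced to False.
  then x6 is forced to False.
Every clause has at least one true literal under this assignment.
So x1=False, x2=True, x3=True, x4=False, x5=False, x6=False is a satisfying assignment.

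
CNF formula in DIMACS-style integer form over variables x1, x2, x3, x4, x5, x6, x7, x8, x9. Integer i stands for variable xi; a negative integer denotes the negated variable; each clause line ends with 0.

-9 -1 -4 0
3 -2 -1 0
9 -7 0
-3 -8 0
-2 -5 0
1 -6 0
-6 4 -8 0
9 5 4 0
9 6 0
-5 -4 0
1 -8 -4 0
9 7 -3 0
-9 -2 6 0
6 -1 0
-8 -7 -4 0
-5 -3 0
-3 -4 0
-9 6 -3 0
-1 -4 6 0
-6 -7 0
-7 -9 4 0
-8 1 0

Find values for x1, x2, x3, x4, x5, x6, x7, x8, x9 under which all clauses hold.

Pure literal: x2 appears only negated; assign x2 = False.
Pure literal: x8 appears only negated; assign x8 = False.
Branch on x1: take x1 = True.
  then x6 is forced to True.
  then x7 is forced to False.
Try x3 = False.
The remaining clauses are satisfied by x4 = False, x5 = False, x9 = True.

x1=True, x2=False, x3=False, x4=False, x5=False, x6=True, x7=False, x8=False, x9=True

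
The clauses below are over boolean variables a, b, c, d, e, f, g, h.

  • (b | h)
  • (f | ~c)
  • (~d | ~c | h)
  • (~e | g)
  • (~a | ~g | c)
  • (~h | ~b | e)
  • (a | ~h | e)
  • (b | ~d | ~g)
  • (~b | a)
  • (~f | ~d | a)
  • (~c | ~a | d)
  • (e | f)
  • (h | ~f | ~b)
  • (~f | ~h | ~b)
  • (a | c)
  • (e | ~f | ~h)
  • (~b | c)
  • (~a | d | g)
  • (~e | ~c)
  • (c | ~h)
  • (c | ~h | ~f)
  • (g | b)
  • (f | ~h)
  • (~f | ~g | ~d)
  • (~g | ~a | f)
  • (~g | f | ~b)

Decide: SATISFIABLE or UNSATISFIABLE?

UNSATISFIABLE

f = True:
  h = True:
    propagation gives b=False, e=True, g=True, d=False; an empty clause results — contradiction.
  h = False:
    propagation gives b=True; an empty clause results — contradiction.
f = False:
  propagation gives c=False, e=True, g=True, a=False; an empty clause results — contradiction.
Every branch closes, so no satisfying assignment exists.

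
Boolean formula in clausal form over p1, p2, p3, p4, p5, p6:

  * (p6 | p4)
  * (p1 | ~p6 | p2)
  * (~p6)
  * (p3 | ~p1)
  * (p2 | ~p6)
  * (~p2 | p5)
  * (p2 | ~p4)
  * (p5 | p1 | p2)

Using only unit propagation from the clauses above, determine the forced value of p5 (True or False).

Unit clause (~p6) sets p6 = False.
From (p6 | p4) and p6 = False: p4 = True.
(p2 | ~p4) with p4 = True leaves only p2, so p2 = True.
(~p2 | p5) with p2 = True leaves only p5, so p5 = True.

True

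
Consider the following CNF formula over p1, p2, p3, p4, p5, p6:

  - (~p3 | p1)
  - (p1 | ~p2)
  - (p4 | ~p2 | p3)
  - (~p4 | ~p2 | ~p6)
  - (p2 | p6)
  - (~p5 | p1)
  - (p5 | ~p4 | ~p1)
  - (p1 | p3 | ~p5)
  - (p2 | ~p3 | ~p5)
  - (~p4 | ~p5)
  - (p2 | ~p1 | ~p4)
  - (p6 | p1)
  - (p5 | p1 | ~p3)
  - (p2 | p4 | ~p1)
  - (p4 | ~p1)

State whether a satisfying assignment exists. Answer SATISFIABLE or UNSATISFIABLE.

SATISFIABLE

Try p1 = False.
  then p3 is forced to False.
  then p2 is forced to False.
  then p6 is forced to True.
  then p5 is forced to False.
p4 is now unconstrained; take p4 = False.
Every clause has at least one true literal under this assignment.
So p1 = 0, p2 = 0, p3 = 0, p4 = 0, p5 = 0, p6 = 1 is a satisfying assignment.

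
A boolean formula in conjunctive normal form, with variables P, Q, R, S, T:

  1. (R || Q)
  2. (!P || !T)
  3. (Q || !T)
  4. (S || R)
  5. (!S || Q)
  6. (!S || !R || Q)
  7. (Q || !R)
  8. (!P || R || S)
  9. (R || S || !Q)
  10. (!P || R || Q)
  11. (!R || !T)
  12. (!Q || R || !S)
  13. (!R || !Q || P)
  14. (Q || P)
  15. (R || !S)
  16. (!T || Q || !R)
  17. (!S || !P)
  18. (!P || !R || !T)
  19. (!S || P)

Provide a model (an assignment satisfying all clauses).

Pure literal: T appears only negated; assign T = False.
Branch on P: take P = True.
  then S is forced to False.
  then R is forced to True.
  then Q is forced to True.
Check each clause:
  1. (Q || R) — Q is true.
  2. (!T || !P) — !T is true.
  3. (!T || Q) — Q is true.
  4. (R || S) — R is true.
  5. (!S || Q) — Q is true.
  6. (Q || !S || !R) — Q is true.
  7. (Q || !R) — Q is true.
  8. (!P || S || R) — R is true.
  9. (R || S || !Q) — R is true.
  10. (R || !P || Q) — Q is true.
  11. (!R || !T) — !T is true.
  12. (!Q || !S || R) — R is true.
  13. (!R || !Q || P) — P is true.
  14. (Q || P) — P is true.
  15. (!S || R) — R is true.
  16. (Q || !R || !T) — Q is true.
  17. (!P || !S) — !S is true.
  18. (!T || !P || !R) — !T is true.
  19. (P || !S) — P is true.

P = True, Q = True, R = True, S = False, T = False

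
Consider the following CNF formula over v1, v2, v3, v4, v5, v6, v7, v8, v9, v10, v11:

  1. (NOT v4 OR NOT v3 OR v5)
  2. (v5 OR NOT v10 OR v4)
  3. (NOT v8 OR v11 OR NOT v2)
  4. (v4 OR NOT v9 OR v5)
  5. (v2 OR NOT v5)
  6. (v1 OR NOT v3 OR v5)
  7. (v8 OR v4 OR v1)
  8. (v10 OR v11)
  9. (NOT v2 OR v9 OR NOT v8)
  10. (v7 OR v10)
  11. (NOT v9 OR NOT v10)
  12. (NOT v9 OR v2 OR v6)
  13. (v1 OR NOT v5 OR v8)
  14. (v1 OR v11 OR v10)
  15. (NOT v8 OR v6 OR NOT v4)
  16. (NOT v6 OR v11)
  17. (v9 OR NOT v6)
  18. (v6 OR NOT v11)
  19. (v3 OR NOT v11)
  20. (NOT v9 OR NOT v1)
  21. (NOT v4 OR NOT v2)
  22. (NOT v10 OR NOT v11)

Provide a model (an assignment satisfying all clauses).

v1=True, v2=False, v3=False, v4=True, v5=False, v6=False, v7=True, v8=False, v9=False, v10=True, v11=False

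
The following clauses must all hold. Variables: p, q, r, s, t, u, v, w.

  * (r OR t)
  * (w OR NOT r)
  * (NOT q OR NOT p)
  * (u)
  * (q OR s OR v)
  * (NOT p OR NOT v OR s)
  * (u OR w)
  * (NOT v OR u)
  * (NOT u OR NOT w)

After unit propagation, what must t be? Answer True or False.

True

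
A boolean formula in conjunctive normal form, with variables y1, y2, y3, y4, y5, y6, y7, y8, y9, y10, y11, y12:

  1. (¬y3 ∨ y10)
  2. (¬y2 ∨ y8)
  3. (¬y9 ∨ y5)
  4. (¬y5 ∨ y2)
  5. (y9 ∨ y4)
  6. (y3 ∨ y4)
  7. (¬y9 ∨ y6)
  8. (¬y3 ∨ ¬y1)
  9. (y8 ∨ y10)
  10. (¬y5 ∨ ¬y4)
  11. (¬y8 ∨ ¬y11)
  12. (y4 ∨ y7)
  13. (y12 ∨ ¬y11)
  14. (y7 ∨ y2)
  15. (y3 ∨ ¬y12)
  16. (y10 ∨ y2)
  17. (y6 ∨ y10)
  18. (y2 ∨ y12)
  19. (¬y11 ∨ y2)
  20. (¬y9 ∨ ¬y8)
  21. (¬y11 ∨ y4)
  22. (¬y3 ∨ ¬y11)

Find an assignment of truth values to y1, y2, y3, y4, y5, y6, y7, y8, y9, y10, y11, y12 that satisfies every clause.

y1 = True, y2 = True, y3 = False, y4 = True, y5 = False, y6 = True, y7 = True, y8 = True, y9 = False, y10 = False, y11 = False, y12 = False

Check each clause:
  1. (y10 ∨ ¬y3) — ¬y3 is true.
  2. (y8 ∨ ¬y2) — y8 is true.
  3. (y5 ∨ ¬y9) — ¬y9 is true.
  4. (y2 ∨ ¬y5) — y2 is true.
  5. (y4 ∨ y9) — y4 is true.
  6. (y3 ∨ y4) — y4 is true.
  7. (¬y9 ∨ y6) — y6 is true.
  8. (¬y3 ∨ ¬y1) — ¬y3 is true.
  9. (y8 ∨ y10) — y8 is true.
  10. (¬y5 ∨ ¬y4) — ¬y5 is true.
  11. (¬y11 ∨ ¬y8) — ¬y11 is true.
  12. (y7 ∨ y4) — y4 is true.
  13. (y12 ∨ ¬y11) — ¬y11 is true.
  14. (y2 ∨ y7) — y2 is true.
  15. (¬y12 ∨ y3) — ¬y12 is true.
  16. (y10 ∨ y2) — y2 is true.
  17. (y10 ∨ y6) — y6 is true.
  18. (y2 ∨ y12) — y2 is true.
  19. (y2 ∨ ¬y11) — y2 is true.
  20. (¬y9 ∨ ¬y8) — ¬y9 is true.
  21. (y4 ∨ ¬y11) — y4 is true.
  22. (¬y3 ∨ ¬y11) — ¬y11 is true.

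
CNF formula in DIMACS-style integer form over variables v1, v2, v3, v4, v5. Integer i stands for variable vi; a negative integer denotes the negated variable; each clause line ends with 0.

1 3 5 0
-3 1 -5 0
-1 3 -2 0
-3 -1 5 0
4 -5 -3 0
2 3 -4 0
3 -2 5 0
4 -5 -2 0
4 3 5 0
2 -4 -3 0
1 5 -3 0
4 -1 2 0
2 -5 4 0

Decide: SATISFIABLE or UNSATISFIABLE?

Branch on v1: take v1 = True.
Set v2 = True and propagate.
  then v3 is forced to True.
  then v5 is forced to True.
  then v4 is forced to True.
Every clause has at least one true literal under this assignment.
So v1=True, v2=True, v3=True, v4=True, v5=True is a satisfying assignment.

SATISFIABLE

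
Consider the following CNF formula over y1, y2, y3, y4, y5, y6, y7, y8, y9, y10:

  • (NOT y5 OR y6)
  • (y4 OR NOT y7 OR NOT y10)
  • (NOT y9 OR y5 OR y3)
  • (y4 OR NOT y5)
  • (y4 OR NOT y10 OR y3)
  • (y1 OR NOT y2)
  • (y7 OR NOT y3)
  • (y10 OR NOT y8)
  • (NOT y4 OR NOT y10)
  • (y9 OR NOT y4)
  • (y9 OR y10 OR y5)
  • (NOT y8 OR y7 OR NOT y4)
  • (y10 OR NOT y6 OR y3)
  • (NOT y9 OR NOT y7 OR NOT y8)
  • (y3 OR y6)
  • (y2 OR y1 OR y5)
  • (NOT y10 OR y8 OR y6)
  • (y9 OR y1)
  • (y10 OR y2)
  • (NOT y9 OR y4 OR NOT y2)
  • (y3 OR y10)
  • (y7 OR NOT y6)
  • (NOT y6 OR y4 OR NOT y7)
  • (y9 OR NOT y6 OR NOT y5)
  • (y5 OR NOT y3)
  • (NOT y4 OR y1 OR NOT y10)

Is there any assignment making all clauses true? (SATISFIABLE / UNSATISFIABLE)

SATISFIABLE

Pure literal: y1 appears only positively; assign y1 = True.
Set y2 = True and propagate.
For the remaining variables, y3 = True, y4 = True, y5 = True, y6 = True, y7 = True, y8 = False, y9 = True, y10 = False works.
So y1 = T, y2 = T, y3 = T, y4 = T, y5 = T, y6 = T, y7 = T, y8 = F, y9 = T, y10 = F is a satisfying assignment.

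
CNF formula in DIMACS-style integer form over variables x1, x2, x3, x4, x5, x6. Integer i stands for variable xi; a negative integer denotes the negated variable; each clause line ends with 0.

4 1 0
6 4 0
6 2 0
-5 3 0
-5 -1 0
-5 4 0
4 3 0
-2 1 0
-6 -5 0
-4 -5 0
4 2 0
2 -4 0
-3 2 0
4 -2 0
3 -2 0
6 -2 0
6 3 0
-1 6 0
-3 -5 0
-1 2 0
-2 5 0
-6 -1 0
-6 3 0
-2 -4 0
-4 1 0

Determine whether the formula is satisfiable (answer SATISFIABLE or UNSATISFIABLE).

UNSATISFIABLE

x2 = True:
  propagation gives x1=True, x5=False; an empty clause results — contradiction.
x2 = False:
  propagation gives x6=True, x5=False, x4=True; an empty clause results — contradiction.
Every branch closes, so no satisfying assignment exists.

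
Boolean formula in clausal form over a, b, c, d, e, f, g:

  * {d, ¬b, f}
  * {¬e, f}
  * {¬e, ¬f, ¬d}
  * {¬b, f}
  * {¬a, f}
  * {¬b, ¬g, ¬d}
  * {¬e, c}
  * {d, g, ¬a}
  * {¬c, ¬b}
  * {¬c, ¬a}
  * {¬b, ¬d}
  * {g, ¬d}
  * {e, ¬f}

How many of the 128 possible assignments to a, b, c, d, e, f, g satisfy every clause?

Split on d, then f.
  d=1, f=1: a clause becomes empty — 0.
  d=1, f=0: remaining (a,b,c,e,g) ∈ {(0,0,0,0,1); (0,0,1,0,1)} — 2.
  d=0, f=1: remaining (a,b,c,e,g) ∈ {(0,0,1,1,0); (0,0,1,1,1)} — 2.
  d=0, f=0: remaining (a,b,c,e,g) ∈ {(0,0,0,0,0); (0,0,0,0,1); (0,0,1,0,0); (0,0,1,0,1)} — 4.
Total: 0 + 2 + 2 + 4 = 8.

8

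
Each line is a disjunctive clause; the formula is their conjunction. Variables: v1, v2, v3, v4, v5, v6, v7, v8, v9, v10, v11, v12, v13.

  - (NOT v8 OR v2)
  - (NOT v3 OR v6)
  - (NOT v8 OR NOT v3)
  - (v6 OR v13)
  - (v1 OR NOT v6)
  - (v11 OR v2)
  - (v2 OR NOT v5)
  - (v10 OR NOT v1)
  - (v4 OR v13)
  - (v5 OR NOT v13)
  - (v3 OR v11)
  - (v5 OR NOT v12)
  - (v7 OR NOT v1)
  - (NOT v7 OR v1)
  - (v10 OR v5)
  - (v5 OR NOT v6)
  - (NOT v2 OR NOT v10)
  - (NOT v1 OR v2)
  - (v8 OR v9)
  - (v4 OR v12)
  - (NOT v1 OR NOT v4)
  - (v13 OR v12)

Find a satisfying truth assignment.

Pure literal: v9 appears only positively; assign v9 = True.
Pure literal: v11 appears only positively; assign v11 = True.
Try v1 = False.
  then v6 is forced to False.
  then v3 is forced to False.
  then v13 is forced to True.
  then v5 is forced to True.
  then v2 is forced to True.
  then v7 is forced to False.
  then v10 is forced to False.
Try v4 = True.
v8, v12 are now unconstrained; take v8 = False, v12 = False.
Every clause has at least one true literal under this assignment.

v1=False, v2=True, v3=False, v4=True, v5=True, v6=False, v7=False, v8=False, v9=True, v10=False, v11=True, v12=False, v13=True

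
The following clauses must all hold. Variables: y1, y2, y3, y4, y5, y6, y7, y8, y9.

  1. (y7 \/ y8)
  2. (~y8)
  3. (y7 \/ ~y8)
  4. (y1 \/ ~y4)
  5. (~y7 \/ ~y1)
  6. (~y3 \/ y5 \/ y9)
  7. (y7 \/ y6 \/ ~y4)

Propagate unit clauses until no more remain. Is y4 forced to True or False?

(~y8) is a unit clause: y8 = False.
From (y8 \/ y7) and y8 = False: y7 = True.
(~y1 \/ ~y7) with y7 = True leaves only ~y1, so y1 = False.
From (y1 \/ ~y4) and y1 = False: y4 = False.

False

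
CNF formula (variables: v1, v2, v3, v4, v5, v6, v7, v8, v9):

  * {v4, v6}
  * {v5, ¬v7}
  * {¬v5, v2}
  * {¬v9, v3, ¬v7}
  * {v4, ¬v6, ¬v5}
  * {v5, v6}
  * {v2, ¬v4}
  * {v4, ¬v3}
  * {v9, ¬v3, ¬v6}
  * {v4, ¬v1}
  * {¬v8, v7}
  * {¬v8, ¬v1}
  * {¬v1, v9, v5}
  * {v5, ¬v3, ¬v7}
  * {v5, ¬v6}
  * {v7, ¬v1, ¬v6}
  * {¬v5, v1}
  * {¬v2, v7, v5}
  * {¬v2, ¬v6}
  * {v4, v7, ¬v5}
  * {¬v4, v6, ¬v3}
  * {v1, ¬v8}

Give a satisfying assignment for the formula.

v8 occurs only negated in the remaining clauses — set v8 = False.
Branch on v1: take v1 = True.
  then v4 is forced to True.
  then v2 is forced to True.
  then v6 is forced to False.
  then v5 is forced to True.
  then v3 is forced to False.
Set v7 = False and propagate.
v9 is now unconstrained; take v9 = False.

v1=T, v2=T, v3=F, v4=T, v5=T, v6=F, v7=F, v8=F, v9=F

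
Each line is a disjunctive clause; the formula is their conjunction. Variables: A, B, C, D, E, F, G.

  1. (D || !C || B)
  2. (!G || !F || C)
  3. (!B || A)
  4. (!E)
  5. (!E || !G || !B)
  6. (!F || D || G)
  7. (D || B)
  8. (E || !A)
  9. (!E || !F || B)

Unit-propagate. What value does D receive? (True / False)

Unit clause (!E) sets E = False.
In (E || !A), E is now false; !A must hold, so A = False.
In (A || !B), A is now false; !B must hold, so B = False.
(D || B) with B = False leaves only D, so D = True.

True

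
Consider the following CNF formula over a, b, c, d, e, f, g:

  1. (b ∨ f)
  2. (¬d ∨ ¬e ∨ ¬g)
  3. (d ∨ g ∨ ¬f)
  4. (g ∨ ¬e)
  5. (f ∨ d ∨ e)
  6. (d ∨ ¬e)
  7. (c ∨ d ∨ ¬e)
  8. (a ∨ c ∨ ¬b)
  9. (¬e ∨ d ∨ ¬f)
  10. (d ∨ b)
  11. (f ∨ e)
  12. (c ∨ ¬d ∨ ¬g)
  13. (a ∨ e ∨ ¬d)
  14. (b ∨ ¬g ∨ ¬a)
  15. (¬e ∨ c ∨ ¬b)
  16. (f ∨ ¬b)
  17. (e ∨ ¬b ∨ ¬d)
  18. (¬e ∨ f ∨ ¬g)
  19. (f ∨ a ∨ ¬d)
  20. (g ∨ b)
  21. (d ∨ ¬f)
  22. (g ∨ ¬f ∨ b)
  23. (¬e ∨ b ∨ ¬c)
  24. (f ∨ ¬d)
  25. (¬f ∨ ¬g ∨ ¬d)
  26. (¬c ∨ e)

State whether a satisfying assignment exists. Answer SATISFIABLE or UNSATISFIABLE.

d = True:
  propagation gives f=True, g=False, e=False, a=True; an empty clause results — contradiction.
d = False:
  propagation gives e=False, f=True; an empty clause results — contradiction.
Every branch closes, so no satisfying assignment exists.

UNSATISFIABLE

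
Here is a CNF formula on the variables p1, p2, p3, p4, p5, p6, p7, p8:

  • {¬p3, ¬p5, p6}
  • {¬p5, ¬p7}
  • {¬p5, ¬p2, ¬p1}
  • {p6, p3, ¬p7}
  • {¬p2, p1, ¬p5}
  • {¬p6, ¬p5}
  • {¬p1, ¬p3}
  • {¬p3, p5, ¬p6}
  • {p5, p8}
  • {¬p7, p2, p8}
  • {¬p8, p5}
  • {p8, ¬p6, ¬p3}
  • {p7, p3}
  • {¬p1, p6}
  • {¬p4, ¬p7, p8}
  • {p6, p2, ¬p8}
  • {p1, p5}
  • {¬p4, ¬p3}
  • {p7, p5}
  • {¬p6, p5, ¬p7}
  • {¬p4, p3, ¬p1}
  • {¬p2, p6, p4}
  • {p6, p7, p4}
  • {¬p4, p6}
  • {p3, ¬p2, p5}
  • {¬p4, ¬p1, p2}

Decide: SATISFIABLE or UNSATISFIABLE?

p5 = True:
  propagation gives p7=False, p6=False, p3=False; an empty clause results — contradiction.
p5 = False:
  propagation gives p8=True; an empty clause results — contradiction.
Every branch closes, so no satisfying assignment exists.

UNSATISFIABLE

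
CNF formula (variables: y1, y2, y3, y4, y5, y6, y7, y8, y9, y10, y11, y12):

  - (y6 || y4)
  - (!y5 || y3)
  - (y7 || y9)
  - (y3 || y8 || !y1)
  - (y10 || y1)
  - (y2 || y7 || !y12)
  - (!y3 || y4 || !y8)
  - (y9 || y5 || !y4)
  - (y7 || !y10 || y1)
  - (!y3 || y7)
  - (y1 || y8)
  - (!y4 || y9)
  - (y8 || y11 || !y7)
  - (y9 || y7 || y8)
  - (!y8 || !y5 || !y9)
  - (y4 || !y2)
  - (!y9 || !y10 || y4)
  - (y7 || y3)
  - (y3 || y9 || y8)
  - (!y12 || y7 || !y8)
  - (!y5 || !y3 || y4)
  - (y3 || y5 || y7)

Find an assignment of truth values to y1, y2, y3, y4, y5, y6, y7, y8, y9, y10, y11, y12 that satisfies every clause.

y6 occurs only positively in the remaining clauses — set y6 = True.
y11 occurs only positively in the remaining clauses — set y11 = True.
Set y1 = True and propagate.
Branch on y2: take y2 = False.
The remaining clauses are satisfied by y3 = True, y4 = False, y5 = False, y7 = True, y8 = False, y9 = False, y10 = True, y12 = False.

y1=T, y2=F, y3=T, y4=F, y5=F, y6=T, y7=T, y8=F, y9=F, y10=T, y11=T, y12=F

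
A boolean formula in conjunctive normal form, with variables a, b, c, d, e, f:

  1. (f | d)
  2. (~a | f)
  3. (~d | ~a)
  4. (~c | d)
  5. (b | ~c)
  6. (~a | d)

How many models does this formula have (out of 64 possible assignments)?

16

Split on d, then a.
  d=T, a=T: a clause becomes empty — 0.
  d=T, a=F: e, f free; 3 ways for (b,c) × 2^2 = 12.
  d=F, a=T: a clause becomes empty — 0.
  d=F, a=F: remaining (b,c,e,f) ∈ {(F,F,F,T); (F,F,T,T); (T,F,F,T); (T,F,T,T)} — 4.
Total: 0 + 12 + 0 + 4 = 16.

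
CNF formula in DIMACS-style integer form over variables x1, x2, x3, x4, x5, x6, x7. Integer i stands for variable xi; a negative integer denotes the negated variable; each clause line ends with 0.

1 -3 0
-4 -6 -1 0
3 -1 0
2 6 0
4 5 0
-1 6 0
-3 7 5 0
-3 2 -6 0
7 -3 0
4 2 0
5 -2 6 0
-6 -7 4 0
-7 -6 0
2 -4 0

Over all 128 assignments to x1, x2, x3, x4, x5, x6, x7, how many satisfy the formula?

7

The models are:
  x1=0 x2=1 x3=0 x4=0 x5=1 x6=0 x7=0
  x1=0 x2=1 x3=0 x4=0 x5=1 x6=0 x7=1
  x1=0 x2=1 x3=0 x4=0 x5=1 x6=1 x7=0
  x1=0 x2=1 x3=0 x4=1 x5=0 x6=1 x7=0
  x1=0 x2=1 x3=0 x4=1 x5=1 x6=0 x7=0
  x1=0 x2=1 x3=0 x4=1 x5=1 x6=0 x7=1
  x1=0 x2=1 x3=0 x4=1 x5=1 x6=1 x7=0
That's 7 in total.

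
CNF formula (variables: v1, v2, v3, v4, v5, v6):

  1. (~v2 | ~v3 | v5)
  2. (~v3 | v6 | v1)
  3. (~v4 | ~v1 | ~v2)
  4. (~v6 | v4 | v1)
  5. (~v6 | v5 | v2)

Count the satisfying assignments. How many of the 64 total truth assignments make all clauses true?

31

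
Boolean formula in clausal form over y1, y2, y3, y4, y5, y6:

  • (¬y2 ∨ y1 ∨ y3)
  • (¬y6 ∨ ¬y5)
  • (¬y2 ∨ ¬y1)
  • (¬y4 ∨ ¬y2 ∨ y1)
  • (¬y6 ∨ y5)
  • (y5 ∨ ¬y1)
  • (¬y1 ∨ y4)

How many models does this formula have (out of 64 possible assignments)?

12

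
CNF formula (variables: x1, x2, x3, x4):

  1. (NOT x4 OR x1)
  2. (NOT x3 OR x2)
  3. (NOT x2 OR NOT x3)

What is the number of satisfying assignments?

6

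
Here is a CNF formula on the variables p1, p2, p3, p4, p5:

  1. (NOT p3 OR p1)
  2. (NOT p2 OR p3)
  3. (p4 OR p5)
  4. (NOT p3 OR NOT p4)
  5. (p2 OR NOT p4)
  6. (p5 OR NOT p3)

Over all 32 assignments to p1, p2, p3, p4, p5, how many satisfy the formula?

4

The models are:
  p1=F p2=F p3=F p4=F p5=T
  p1=T p2=F p3=F p4=F p5=T
  p1=T p2=F p3=T p4=F p5=T
  p1=T p2=T p3=T p4=F p5=T
That's 4 in total.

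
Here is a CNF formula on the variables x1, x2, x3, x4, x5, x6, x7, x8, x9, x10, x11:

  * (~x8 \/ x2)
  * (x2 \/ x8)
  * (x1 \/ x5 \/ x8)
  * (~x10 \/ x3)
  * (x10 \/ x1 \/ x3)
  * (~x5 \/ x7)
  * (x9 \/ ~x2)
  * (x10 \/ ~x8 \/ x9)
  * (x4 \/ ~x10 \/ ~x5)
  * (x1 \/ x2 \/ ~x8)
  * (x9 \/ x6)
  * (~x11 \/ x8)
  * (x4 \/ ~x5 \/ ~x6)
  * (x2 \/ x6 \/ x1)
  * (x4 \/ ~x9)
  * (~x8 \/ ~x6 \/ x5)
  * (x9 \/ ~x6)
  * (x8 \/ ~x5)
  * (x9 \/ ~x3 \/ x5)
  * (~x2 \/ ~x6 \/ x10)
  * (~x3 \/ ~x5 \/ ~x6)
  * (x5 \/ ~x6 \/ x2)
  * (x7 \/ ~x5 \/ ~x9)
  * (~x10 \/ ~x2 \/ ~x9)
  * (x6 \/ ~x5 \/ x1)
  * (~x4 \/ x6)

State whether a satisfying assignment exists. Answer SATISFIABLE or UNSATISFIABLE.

UNSATISFIABLE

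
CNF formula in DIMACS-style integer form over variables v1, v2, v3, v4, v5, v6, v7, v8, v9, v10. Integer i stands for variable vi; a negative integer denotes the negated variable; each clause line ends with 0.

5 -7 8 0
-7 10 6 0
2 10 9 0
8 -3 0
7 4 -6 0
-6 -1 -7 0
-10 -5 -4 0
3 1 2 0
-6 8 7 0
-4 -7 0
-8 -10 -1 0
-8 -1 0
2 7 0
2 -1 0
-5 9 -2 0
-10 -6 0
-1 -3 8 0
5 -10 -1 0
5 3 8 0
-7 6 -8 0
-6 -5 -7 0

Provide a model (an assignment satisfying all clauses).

v1 = F, v2 = T, v3 = T, v4 = T, v5 = F, v6 = T, v7 = F, v8 = T, v9 = T, v10 = F

Check each clause:
  1. (v8 OR v5 OR NOT v7) — v8 is true.
  2. (NOT v7 OR v6 OR v10) — NOT v7 is true.
  3. (v2 OR v10 OR v9) — v9 is true.
  4. (NOT v3 OR v8) — v8 is true.
  5. (v7 OR v4 OR NOT v6) — v4 is true.
  6. (NOT v7 OR NOT v6 OR NOT v1) — NOT v7 is true.
  7. (NOT v10 OR NOT v4 OR NOT v5) — NOT v5 is true.
  8. (v3 OR v1 OR v2) — v2 is true.
  9. (v7 OR v8 OR NOT v6) — v8 is true.
  10. (NOT v4 OR NOT v7) — NOT v7 is true.
  11. (NOT v8 OR NOT v10 OR NOT v1) — NOT v10 is true.
  12. (NOT v8 OR NOT v1) — NOT v1 is true.
  13. (v7 OR v2) — v2 is true.
  14. (NOT v1 OR v2) — v2 is true.
  15. (v9 OR NOT v5 OR NOT v2) — v9 is true.
  16. (NOT v10 OR NOT v6) — NOT v10 is true.
  17. (v8 OR NOT v3 OR NOT v1) — v8 is true.
  18. (NOT v10 OR v5 OR NOT v1) — NOT v10 is true.
  19. (v8 OR v3 OR v5) — v8 is true.
  20. (v6 OR NOT v8 OR NOT v7) — NOT v7 is true.
  21. (NOT v5 OR NOT v7 OR NOT v6) — NOT v7 is true.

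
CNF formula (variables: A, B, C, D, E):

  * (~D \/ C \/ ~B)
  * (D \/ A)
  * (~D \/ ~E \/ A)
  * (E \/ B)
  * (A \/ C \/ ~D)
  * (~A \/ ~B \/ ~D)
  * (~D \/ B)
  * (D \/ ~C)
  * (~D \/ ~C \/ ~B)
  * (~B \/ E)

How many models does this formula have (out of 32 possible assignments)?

2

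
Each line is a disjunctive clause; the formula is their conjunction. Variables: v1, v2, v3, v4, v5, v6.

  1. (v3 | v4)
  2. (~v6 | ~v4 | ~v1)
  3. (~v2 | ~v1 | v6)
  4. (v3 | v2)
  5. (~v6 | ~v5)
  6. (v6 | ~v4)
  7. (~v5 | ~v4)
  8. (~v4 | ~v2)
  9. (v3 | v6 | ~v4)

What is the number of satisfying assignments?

11

Split on v4, then v6.
  v4=T, v6=T: remaining (v1,v2,v3,v5) ∈ {(F,F,T,F)} — 1.
  v4=T, v6=F: a clause becomes empty — 0.
  v4=F, v6=T: remaining (v1,v2,v3,v5) ∈ {(F,F,T,F); (F,T,T,F); (T,F,T,F); (T,T,T,F)} — 4.
  v4=F, v6=F: v5 free; 3 ways for (v1,v2,v3) × 2^1 = 6.
Total: 1 + 0 + 4 + 6 = 11.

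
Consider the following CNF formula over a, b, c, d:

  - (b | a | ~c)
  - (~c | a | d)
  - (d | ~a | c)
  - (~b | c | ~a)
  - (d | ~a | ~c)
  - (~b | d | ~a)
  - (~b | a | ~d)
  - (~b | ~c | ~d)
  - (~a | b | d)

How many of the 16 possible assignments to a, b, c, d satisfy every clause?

5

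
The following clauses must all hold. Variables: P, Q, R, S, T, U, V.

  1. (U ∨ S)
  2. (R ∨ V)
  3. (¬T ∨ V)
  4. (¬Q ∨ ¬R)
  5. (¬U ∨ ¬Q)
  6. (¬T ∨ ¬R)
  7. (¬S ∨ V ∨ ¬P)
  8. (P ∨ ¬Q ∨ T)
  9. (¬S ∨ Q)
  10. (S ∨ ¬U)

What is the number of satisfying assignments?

3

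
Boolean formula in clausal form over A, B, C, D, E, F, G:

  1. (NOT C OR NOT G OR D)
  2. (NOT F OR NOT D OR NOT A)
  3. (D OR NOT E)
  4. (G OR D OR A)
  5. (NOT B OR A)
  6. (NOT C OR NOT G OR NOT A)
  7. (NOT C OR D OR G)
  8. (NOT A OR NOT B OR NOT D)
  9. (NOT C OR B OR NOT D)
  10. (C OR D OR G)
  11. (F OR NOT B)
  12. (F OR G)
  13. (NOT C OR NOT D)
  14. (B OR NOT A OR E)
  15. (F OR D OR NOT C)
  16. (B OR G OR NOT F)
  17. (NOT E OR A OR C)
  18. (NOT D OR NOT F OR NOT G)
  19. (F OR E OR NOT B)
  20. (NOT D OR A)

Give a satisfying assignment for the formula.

A=True, B=False, C=False, D=True, E=True, F=False, G=True

Branch on A: take A = True.
Try B = False.
  then E is forced to True.
  then D is forced to True.
  then F is forced to False.
  then C is forced to False.
  then G is forced to True.
Every clause has at least one true literal under this assignment.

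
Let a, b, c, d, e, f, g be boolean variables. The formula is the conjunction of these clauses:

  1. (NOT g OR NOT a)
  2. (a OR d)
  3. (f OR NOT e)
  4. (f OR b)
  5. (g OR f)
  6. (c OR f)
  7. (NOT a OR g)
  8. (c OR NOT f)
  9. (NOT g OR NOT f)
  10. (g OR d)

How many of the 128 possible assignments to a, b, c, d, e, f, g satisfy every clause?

5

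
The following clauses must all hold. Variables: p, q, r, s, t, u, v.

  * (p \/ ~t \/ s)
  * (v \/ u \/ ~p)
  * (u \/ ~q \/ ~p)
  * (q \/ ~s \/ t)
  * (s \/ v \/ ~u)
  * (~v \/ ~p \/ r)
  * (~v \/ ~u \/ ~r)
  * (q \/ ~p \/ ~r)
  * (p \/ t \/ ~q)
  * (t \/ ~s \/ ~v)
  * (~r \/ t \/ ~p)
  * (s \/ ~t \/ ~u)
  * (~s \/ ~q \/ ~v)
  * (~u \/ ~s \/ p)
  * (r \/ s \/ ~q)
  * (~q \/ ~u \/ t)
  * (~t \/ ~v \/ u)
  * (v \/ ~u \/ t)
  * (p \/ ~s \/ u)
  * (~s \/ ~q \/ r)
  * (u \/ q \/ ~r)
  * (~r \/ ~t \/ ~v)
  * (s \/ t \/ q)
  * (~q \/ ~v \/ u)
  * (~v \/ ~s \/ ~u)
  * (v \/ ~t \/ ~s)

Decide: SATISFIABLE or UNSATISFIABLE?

s = True:
  u = True:
    propagation gives p=True, v=False, t=True; an empty clause results — contradiction.
  u = False:
    propagation gives p=True, v=True, q=False, t=True; an empty clause results — contradiction.
s = False:
  u = True:
    propagation gives v=True, r=False, p=False, t=False; an empty clause results — contradiction.
  u = False:
    p = True:
      propagation gives v=True, q=False, r=True; contradiction.
    p = False:
      propagation gives t=False, q=False; contradiction.
Every branch closes, so no satisfying assignment exists.

UNSATISFIABLE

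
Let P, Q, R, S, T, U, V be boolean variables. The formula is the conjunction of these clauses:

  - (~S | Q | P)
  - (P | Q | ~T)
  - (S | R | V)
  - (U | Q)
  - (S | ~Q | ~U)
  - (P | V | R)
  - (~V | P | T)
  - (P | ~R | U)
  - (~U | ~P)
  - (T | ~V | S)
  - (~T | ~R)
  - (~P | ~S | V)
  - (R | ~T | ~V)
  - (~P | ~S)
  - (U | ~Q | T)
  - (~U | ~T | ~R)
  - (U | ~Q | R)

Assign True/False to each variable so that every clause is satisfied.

P=F, Q=T, R=T, S=T, T=F, U=T, V=F

Check each clause:
  1. (Q | P | ~S) — Q is true.
  2. (P | Q | ~T) — Q is true.
  3. (R | V | S) — R is true.
  4. (U | Q) — Q is true.
  5. (~U | S | ~Q) — S is true.
  6. (V | R | P) — R is true.
  7. (T | P | ~V) — ~V is true.
  8. (~R | P | U) — U is true.
  9. (~P | ~U) — ~P is true.
  10. (S | T | ~V) — ~V is true.
  11. (~T | ~R) — ~T is true.
  12. (~P | V | ~S) — ~P is true.
  13. (R | ~V | ~T) — R is true.
  14. (~P | ~S) — ~P is true.
  15. (T | ~Q | U) — U is true.
  16. (~T | ~R | ~U) — ~T is true.
  17. (R | U | ~Q) — R is true.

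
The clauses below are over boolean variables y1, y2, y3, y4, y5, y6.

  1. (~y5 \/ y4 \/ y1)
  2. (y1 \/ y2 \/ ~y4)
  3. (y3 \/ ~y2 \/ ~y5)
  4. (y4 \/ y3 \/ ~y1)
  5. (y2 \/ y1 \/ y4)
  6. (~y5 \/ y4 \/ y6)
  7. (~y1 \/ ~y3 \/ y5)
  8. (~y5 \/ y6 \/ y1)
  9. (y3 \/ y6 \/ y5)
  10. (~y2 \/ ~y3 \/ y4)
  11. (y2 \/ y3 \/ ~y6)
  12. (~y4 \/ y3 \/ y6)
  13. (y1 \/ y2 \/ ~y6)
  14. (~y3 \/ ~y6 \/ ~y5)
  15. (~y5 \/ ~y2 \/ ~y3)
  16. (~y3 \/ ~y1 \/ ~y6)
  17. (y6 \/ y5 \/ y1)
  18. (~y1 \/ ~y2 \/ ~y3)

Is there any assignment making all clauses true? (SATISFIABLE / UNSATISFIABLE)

SATISFIABLE

Try y1 = False.
Branch on y2: take y2 = True.
For the remaining variables, y3 = False, y4 = True, y5 = False, y6 = True works.
Every clause has at least one true literal under this assignment.
So y1=False  y2=True  y3=False  y4=True  y5=False  y6=True is a satisfying assignment.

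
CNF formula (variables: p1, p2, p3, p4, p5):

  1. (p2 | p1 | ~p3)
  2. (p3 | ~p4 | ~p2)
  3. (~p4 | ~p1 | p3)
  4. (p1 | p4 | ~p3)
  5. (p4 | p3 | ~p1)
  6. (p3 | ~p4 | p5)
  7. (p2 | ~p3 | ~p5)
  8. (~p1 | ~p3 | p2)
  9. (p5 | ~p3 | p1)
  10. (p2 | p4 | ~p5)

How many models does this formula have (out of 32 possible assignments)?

Split on p3, then p1.
  p3=1, p1=1: remaining (p2,p4,p5) ∈ {(1,0,0); (1,0,1); (1,1,0); (1,1,1)} — 4.
  p3=1, p1=0: remaining (p2,p4,p5) ∈ {(1,1,1)} — 1.
  p3=0, p1=1: a clause becomes empty — 0.
  p3=0, p1=0: remaining (p2,p4,p5) ∈ {(0,0,0); (0,1,1); (1,0,0); (1,0,1)} — 4.
Total: 4 + 1 + 0 + 4 = 9.

9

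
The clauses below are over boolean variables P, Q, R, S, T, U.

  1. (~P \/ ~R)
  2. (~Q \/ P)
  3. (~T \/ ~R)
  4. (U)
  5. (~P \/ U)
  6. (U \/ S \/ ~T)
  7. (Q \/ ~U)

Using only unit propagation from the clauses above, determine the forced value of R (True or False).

(U) stands alone — U = True.
In (~U \/ Q), ~U is now false; Q must hold, so Q = True.
(~Q \/ P): since Q = True, the clause reduces to (P). P = True.
From (~R \/ ~P) and P = True: R = False.

False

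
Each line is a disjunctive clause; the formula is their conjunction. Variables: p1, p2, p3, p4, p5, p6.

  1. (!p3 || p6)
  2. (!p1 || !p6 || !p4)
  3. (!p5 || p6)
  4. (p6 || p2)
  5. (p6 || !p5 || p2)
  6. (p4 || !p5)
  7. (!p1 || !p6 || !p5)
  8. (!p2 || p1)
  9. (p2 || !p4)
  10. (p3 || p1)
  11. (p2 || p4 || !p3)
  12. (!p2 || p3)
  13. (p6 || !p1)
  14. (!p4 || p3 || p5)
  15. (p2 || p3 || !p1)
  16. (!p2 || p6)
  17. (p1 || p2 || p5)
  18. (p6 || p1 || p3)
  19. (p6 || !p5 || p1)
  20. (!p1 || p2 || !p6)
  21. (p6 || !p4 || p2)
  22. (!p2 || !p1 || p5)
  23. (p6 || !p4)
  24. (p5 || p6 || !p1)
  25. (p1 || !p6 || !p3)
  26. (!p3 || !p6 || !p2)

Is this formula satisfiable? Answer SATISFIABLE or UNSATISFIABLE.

UNSATISFIABLE

p6 = True:
  p1 = True:
    propagation gives p4=False, p5=False, p2=True; an empty clause results — contradiction.
  p1 = False:
    propagation gives p2=False, p4=False, p5=False; an empty clause results — contradiction.
p6 = False:
  propagation gives p3=False, p5=False, p2=True; an empty clause results — contradiction.
Every branch closes, so no satisfying assignment exists.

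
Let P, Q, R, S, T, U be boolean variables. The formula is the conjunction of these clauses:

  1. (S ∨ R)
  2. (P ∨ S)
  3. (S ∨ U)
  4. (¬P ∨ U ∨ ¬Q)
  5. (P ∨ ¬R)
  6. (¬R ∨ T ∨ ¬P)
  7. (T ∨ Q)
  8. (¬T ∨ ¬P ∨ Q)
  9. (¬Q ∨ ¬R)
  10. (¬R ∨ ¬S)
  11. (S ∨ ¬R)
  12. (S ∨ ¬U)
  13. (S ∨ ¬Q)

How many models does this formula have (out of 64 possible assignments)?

The models are:
  P=0 Q=0 R=0 S=1 T=1 U=0
  P=0 Q=0 R=0 S=1 T=1 U=1
  P=0 Q=1 R=0 S=1 T=0 U=0
  P=0 Q=1 R=0 S=1 T=0 U=1
  P=0 Q=1 R=0 S=1 T=1 U=0
  P=0 Q=1 R=0 S=1 T=1 U=1
  P=1 Q=1 R=0 S=1 T=0 U=1
  P=1 Q=1 R=0 S=1 T=1 U=1
That's 8 in total.

8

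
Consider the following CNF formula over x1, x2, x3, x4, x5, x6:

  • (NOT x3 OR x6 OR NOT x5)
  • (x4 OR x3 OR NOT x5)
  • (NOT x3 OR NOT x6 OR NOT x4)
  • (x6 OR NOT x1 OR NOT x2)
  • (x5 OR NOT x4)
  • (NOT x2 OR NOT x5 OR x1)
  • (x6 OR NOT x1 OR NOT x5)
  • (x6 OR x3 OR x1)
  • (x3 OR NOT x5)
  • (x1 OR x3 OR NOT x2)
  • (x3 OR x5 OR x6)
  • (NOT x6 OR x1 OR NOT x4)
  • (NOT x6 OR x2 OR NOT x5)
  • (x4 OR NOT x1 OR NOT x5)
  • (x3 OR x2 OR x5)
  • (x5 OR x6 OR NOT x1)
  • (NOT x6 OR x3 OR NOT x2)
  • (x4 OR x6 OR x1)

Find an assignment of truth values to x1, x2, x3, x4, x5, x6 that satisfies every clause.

Try x1 = True.
Try x2 = True.
  then x6 is forced to True.
  then x3 is forced to True.
  then x4 is forced to False.
  then x5 is forced to False.

x1=True, x2=True, x3=True, x4=False, x5=False, x6=True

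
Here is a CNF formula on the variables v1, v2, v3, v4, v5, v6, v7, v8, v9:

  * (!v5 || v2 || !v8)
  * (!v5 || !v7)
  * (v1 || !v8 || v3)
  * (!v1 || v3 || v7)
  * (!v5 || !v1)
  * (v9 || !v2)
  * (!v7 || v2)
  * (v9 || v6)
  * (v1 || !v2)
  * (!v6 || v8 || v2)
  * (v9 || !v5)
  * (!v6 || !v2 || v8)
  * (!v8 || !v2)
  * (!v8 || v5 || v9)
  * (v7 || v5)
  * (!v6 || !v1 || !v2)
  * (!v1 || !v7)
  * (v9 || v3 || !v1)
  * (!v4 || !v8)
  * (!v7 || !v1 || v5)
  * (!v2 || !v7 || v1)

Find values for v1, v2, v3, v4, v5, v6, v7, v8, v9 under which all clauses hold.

v1=False, v2=False, v3=True, v4=False, v5=True, v6=False, v7=False, v8=False, v9=True

Pure literal: v3 appears only positively; assign v3 = True.
v4 occurs only negated in the remaining clauses — set v4 = False.
Set v1 = False and propagate.
  then v2 is forced to False.
  then v7 is forced to False.
  then v5 is forced to True.
  then v8 is forced to False.
  then v6 is forced to False.
  then v9 is forced to True.
Check each clause:
  1. (!v5 || !v8 || v2) — !v8 is true.
  2. (!v7 || !v5) — !v7 is true.
  3. (!v8 || v1 || v3) — !v8 is true.
  4. (v3 || v7 || !v1) — v3 is true.
  5. (!v5 || !v1) — !v1 is true.
  6. (!v2 || v9) — v9 is true.
  7. (!v7 || v2) — !v7 is true.
  8. (v9 || v6) — v9 is true.
  9. (!v2 || v1) — !v2 is true.
  10. (v2 || !v6 || v8) — !v6 is true.
  11. (!v5 || v9) — v9 is true.
  12. (v8 || !v6 || !v2) — !v6 is true.
  13. (!v2 || !v8) — !v8 is true.
  14. (v5 || !v8 || v9) — !v8 is true.
  15. (v5 || v7) — v5 is true.
  16. (!v2 || !v1 || !v6) — !v6 is true.
  17. (!v7 || !v1) — !v7 is true.
  18. (v3 || !v1 || v9) — v9 is true.
  19. (!v4 || !v8) — !v8 is true.
  20. (!v1 || v5 || !v7) — !v7 is true.
  21. (!v2 || !v7 || v1) — !v7 is true.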